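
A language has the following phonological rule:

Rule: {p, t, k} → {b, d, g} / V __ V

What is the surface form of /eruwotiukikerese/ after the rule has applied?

eruwodiugigerese

/t/ is a voiceless stop between vowels /o/ and /i/, so it voices to [d].
/k/ is a voiceless stop between vowels /u/ and /i/, so it voices to [g].
/k/ is a voiceless stop between vowels /i/ and /e/, so it voices to [g].
Surface form: [eruwodiugigerese].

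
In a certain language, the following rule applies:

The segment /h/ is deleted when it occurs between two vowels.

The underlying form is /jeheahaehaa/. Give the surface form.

jeeaaeaa

/h/ occurs between vowels /e/ and /e/, so it deletes.
/h/ occurs between vowels /a/ and /a/, so it deletes.
/h/ occurs between vowels /e/ and /a/, so it deletes.
Surface form: [jeeaaeaa].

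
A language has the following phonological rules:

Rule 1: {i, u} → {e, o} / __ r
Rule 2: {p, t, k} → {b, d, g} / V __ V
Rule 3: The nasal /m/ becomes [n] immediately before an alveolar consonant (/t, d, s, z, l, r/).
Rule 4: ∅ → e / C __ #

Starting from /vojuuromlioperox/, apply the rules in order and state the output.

Rule 1 (pre-rhotic lowering): /u/ is a high vowel immediately before /r/, so it lowers to [o]. /vojuuromlioperox/ → vojuoromlioperox.
Rule 2 (intervocalic voicing): /p/ is a voiceless stop between vowels /o/ and /e/, so it voices to [b]. /vojuoromlioperox/ → vojuoromlioberox.
Rule 3 (nasal place assimilation): /m/ precedes the alveolar consonant /l/, so it assimilates in place to [n]. /vojuoromlioberox/ → vojuoronlioberox.
Rule 4 (final e-epenthesis): the form ends in the consonant /x/, so [e] is inserted word-finally. /vojuoronlioberox/ → vojuoronlioberoxe.

vojuoronlioberoxe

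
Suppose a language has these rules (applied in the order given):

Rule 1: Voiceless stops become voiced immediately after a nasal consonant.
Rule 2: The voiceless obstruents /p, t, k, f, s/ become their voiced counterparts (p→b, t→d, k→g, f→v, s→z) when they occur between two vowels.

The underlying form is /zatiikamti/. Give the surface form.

Rule 1 (post-nasal voicing): /t/ is a voiceless stop immediately after the nasal /m/, so it voices to [d]. /zatiikamti/ → zatiikamdi.
Rule 2 (intervocalic voicing): /t/ is a voiceless obstruent between vowels /a/ and /i/, so it voices to [d]. /k/ is a voiceless obstruent between vowels /i/ and /a/, so it voices to [g]. /zatiikamdi/ → zadiigamdi.

zadiigamdi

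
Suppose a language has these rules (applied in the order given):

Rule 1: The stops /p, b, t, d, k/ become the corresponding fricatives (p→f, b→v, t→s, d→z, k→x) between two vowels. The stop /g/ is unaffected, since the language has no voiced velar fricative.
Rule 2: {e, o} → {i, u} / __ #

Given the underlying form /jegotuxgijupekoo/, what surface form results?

Rule 1 (intervocalic spirantization): /t/ is a stop between vowels /o/ and /u/, so it spirantizes to the fricative [s]. /p/ is a stop between vowels /u/ and /e/, so it spirantizes to the fricative [f]. /k/ is a stop between vowels /e/ and /o/, so it spirantizes to the fricative [x]. /jegotuxgijupekoo/ → jegosuxgijufexoo.
Rule 2 (final vowel raising): /o/ is a mid vowel in word-final position, so it raises to [u]. /jegosuxgijufexoo/ → jegosuxgijufexou.

jegosuxgijufexou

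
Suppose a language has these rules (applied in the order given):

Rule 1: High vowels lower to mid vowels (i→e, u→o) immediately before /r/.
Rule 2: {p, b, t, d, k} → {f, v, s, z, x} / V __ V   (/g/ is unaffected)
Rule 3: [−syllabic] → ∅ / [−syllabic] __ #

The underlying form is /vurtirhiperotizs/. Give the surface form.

Rule 1 (pre-rhotic lowering): /u/ is a high vowel immediately before /r/, so it lowers to [o]. /i/ is a high vowel immediately before /r/, so it lowers to [e]. /vurtirhiperotizs/ → vorterhiperotizs.
Rule 2 (intervocalic spirantization): /p/ is a stop between vowels /i/ and /e/, so it spirantizes to the fricative [f]. /t/ is a stop between vowels /o/ and /i/, so it spirantizes to the fricative [s]. /vorterhiperotizs/ → vorterhiferosizs.
Rule 3 (final cluster simplification): /s/ is the second consonant of a word-final cluster /zs/, so it deletes. /vorterhiferosizs/ → vorterhiferosiz.

vorterhiferosiz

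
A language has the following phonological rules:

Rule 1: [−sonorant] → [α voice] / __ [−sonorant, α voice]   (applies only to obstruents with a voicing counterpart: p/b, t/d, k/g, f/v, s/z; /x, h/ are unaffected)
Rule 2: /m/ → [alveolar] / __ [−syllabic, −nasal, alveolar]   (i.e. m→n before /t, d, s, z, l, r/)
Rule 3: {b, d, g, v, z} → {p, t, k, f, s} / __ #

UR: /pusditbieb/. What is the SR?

Rule 1 (regressive voicing assimilation): /s/ precedes the voiced obstruent /d/, so it voices to [z] by assimilation. /t/ precedes the voiced obstruent /b/, so it voices to [d] by assimilation. /pusditbieb/ → puzdidbieb.
Rule 2 (nasal place assimilation): no segment meets the environment; /puzdidbieb/ is unchanged.
Rule 3 (final devoicing): /b/ is a voiced obstruent in word-final position, so it devoices to [p]. /puzdidbieb/ → puzdidbiep.

puzdidbiep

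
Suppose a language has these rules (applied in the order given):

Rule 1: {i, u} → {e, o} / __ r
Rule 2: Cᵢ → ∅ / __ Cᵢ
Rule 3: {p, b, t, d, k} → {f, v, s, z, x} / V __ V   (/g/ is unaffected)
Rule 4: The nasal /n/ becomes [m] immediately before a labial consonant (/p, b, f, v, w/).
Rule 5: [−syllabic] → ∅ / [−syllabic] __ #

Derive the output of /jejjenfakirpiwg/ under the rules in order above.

jejemfaxerpiw

Rule 1 (pre-rhotic lowering): /i/ is a high vowel immediately before /r/, so it lowers to [e]. /jejjenfakirpiwg/ → jejjenfakerpiwg.
Rule 2 (degemination): /jj/ is a geminate; the first /j/ deletes. /jejjenfakerpiwg/ → jejenfakerpiwg.
Rule 3 (intervocalic spirantization): /k/ is a stop between vowels /a/ and /e/, so it spirantizes to the fricative [x]. /jejenfakerpiwg/ → jejenfaxerpiwg.
Rule 4 (nasal place assimilation): /n/ precedes the labial consonant /f/, so it assimilates in place to [m]. /jejenfaxerpiwg/ → jejemfaxerpiwg.
Rule 5 (final cluster simplification): /g/ is the second consonant of a word-final cluster /wg/, so it deletes. /jejemfaxerpiwg/ → jejemfaxerpiw.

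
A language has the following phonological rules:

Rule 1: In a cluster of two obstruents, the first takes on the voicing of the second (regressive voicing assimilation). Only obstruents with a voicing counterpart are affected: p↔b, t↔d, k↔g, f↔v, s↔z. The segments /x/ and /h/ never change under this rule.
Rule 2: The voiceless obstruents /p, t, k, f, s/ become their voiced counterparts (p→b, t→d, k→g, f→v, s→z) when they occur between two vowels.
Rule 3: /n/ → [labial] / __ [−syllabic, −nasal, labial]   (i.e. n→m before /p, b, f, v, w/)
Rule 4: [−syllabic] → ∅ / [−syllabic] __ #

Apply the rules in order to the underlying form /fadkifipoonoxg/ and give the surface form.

Rule 1 (regressive voicing assimilation): /d/ precedes the voiceless obstruent /k/, so it devoices to [t] by assimilation. /fadkifipoonoxg/ → fatkifipoonoxg.
Rule 2 (intervocalic voicing): /f/ is a voiceless obstruent between vowels /i/ and /i/, so it voices to [v]. /p/ is a voiceless obstruent between vowels /i/ and /o/, so it voices to [b]. /fatkifipoonoxg/ → fatkiviboonoxg.
Rule 3 (nasal place assimilation): no segment meets the environment; /fatkiviboonoxg/ is unchanged.
Rule 4 (final cluster simplification): /g/ is the second consonant of a word-final cluster /xg/, so it deletes. /fatkiviboonoxg/ → fatkiviboonox.

fatkiviboonox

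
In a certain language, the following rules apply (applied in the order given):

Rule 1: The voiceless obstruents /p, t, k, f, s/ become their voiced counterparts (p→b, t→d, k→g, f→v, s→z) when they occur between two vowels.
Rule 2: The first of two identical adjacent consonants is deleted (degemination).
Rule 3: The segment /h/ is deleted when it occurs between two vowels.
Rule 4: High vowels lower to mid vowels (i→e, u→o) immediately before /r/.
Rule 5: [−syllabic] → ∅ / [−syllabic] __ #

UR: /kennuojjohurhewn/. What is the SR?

kenuojoorhew

Rule 1 (intervocalic voicing): no segment meets the environment; /kennuojjohurhewn/ is unchanged.
Rule 2 (degemination): /nn/ is a geminate; the first /n/ deletes. /jj/ is a geminate; the first /j/ deletes. /kennuojjohurhewn/ → kenuojohurhewn.
Rule 3 (intervocalic h-deletion): /h/ occurs between vowels /o/ and /u/, so it deletes. /kenuojohurhewn/ → kenuojourhewn.
Rule 4 (pre-rhotic lowering): /u/ is a high vowel immediately before /r/, so it lowers to [o]. /kenuojourhewn/ → kenuojoorhewn.
Rule 5 (final cluster simplification): /n/ is the second consonant of a word-final cluster /wn/, so it deletes. /kenuojoorhewn/ → kenuojoorhew.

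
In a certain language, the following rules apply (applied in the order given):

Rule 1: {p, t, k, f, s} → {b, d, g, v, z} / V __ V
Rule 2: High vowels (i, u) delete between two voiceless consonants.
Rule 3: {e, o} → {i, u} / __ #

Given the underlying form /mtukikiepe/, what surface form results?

Rule 1 (intervocalic voicing): /k/ is a voiceless obstruent between vowels /u/ and /i/, so it voices to [g]. /k/ is a voiceless obstruent between vowels /i/ and /i/, so it voices to [g]. /p/ is a voiceless obstruent between vowels /e/ and /e/, so it voices to [b]. /mtukikiepe/ → mtugigiebe.
Rule 2 (high vowel syncope): no segment meets the environment; /mtugigiebe/ is unchanged.
Rule 3 (final vowel raising): /e/ is a mid vowel in word-final position, so it raises to [i]. /mtugigiebe/ → mtugigiebi.

mtugigiebi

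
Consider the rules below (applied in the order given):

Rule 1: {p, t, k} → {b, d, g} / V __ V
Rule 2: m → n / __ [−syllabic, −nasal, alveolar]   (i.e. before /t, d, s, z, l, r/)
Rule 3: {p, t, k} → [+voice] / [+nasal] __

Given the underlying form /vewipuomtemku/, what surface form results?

vewibuondemgu

Rule 1 (intervocalic voicing): /p/ is a voiceless stop between vowels /i/ and /u/, so it voices to [b]. /vewipuomtemku/ → vewibuomtemku.
Rule 2 (nasal place assimilation): /m/ precedes the alveolar consonant /t/, so it assimilates in place to [n]. /vewibuomtemku/ → vewibuontemku.
Rule 3 (post-nasal voicing): /t/ is a voiceless stop immediately after the nasal /n/, so it voices to [d]. /k/ is a voiceless stop immediately after the nasal /m/, so it voices to [g]. /vewibuontemku/ → vewibuondemgu.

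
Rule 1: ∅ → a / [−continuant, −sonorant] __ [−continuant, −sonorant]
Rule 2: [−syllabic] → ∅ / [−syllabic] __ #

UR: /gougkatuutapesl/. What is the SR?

Rule 1 (stop-cluster a-epenthesis): /g/ and /k/ form a stop–stop cluster, so [a] is inserted between them. /gougkatuutapesl/ → gougakatuutapesl.
Rule 2 (final cluster simplification): /l/ is the second consonant of a word-final cluster /sl/, so it deletes. /gougakatuutapesl/ → gougakatuutapes.

gougakatuutapes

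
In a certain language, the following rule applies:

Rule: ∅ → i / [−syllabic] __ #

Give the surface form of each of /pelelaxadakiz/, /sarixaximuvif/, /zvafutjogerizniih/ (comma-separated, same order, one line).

/pelelaxadakiz/: the form ends in the consonant /z/, so [i] is inserted word-finally. → [pelelaxadakizi].
/sarixaximuvif/: the form ends in the consonant /f/, so [i] is inserted word-finally. → [sarixaximuvifi].
/zvafutjogerizniih/: the form ends in the consonant /h/, so [i] is inserted word-finally. → [zvafutjogerizniihi].

pelelaxadakizi, sarixaximuvifi, zvafutjogerizniihi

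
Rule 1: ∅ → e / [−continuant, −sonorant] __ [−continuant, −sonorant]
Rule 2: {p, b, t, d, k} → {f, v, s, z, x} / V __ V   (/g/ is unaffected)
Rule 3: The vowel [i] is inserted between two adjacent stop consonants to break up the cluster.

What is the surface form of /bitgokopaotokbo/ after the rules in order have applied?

Rule 1 (stop-cluster e-epenthesis): /t/ and /g/ form a stop–stop cluster, so [e] is inserted between them. /k/ and /b/ form a stop–stop cluster, so [e] is inserted between them. /bitgokopaotokbo/ → bitegokopaotokebo.
Rule 2 (intervocalic spirantization): /t/ is a stop between vowels /i/ and /e/, so it spirantizes to the fricative [s]. /k/ is a stop between vowels /o/ and /o/, so it spirantizes to the fricative [x]. /p/ is a stop between vowels /o/ and /a/, so it spirantizes to the fricative [f]. /t/ is a stop between vowels /o/ and /o/, so it spirantizes to the fricative [s]. /k/ is a stop between vowels /o/ and /e/, so it spirantizes to the fricative [x]. /b/ is a stop between vowels /e/ and /o/, so it spirantizes to the fricative [v]. /bitegokopaotokebo/ → bisegoxofaosoxevo.
Rule 3 (stop-cluster i-epenthesis): no segment meets the environment; /bisegoxofaosoxevo/ is unchanged.

bisegoxofaosoxevo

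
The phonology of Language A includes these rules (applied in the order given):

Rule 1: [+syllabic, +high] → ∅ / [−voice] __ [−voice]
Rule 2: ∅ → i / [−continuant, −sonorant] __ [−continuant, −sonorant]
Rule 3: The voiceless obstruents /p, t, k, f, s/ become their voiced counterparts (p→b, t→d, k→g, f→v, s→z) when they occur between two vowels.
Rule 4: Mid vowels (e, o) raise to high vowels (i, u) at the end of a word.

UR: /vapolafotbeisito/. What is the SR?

vabolavodibeistu

Rule 1 (high vowel syncope): /i/ is a high vowel flanked by voiceless consonants /s/ and /t/, so it deletes. /vapolafotbeisito/ → vapolafotbeisto.
Rule 2 (stop-cluster i-epenthesis): /t/ and /b/ form a stop–stop cluster, so [i] is inserted between them. /vapolafotbeisto/ → vapolafotibeisto.
Rule 3 (intervocalic voicing): /p/ is a voiceless obstruent between vowels /a/ and /o/, so it voices to [b]. /f/ is a voiceless obstruent between vowels /a/ and /o/, so it voices to [v]. /t/ is a voiceless obstruent between vowels /o/ and /i/, so it voices to [d]. /vapolafotibeisto/ → vabolavodibeisto.
Rule 4 (final vowel raising): /o/ is a mid vowel in word-final position, so it raises to [u]. /vabolavodibeisto/ → vabolavodibeistu.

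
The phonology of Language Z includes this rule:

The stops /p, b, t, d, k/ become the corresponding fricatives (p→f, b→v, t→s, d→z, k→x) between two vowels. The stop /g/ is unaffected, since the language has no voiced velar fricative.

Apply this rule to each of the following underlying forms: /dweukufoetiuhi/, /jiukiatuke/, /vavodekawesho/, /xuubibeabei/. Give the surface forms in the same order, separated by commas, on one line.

dweuxufoesiuhi, jiuxiasuxe, vavozexawesho, xuuviveavei

/dweukufoetiuhi/: /k/ is a stop between vowels /u/ and /u/, so it spirantizes to the fricative [x]. /t/ is a stop between vowels /e/ and /i/, so it spirantizes to the fricative [s]. → [dweuxufoesiuhi].
/jiukiatuke/: /k/ is a stop between vowels /u/ and /i/, so it spirantizes to the fricative [x]. /t/ is a stop between vowels /a/ and /u/, so it spirantizes to the fricative [s]. /k/ is a stop between vowels /u/ and /e/, so it spirantizes to the fricative [x]. → [jiuxiasuxe].
/vavodekawesho/: /d/ is a stop between vowels /o/ and /e/, so it spirantizes to the fricative [z]. /k/ is a stop between vowels /e/ and /a/, so it spirantizes to the fricative [x]. → [vavozexawesho].
/xuubibeabei/: /b/ is a stop between vowels /u/ and /i/, so it spirantizes to the fricative [v]. /b/ is a stop between vowels /i/ and /e/, so it spirantizes to the fricative [v]. /b/ is a stop between vowels /a/ and /e/, so it spirantizes to the fricative [v]. → [xuuviveavei].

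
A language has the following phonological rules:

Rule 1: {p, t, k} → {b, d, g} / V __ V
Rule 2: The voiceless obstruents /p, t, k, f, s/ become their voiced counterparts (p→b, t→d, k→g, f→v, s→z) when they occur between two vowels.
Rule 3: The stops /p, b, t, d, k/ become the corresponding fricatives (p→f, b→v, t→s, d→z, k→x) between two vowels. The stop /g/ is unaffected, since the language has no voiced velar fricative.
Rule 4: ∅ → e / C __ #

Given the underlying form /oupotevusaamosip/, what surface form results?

Rule 1 (intervocalic voicing): /p/ is a voiceless stop between vowels /u/ and /o/, so it voices to [b]. /t/ is a voiceless stop between vowels /o/ and /e/, so it voices to [d]. /oupotevusaamosip/ → oubodevusaamosip.
Rule 2 (intervocalic voicing): /s/ is a voiceless obstruent between vowels /u/ and /a/, so it voices to [z]. /s/ is a voiceless obstruent between vowels /o/ and /i/, so it voices to [z]. /oubodevusaamosip/ → oubodevuzaamozip.
Rule 3 (intervocalic spirantization): /b/ is a stop between vowels /u/ and /o/, so it spirantizes to the fricative [v]. /d/ is a stop between vowels /o/ and /e/, so it spirantizes to the fricative [z]. /oubodevuzaamozip/ → ouvozevuzaamozip.
Rule 4 (final e-epenthesis): the form ends in the consonant /p/, so [e] is inserted word-finally. /ouvozevuzaamozip/ → ouvozevuzaamozipe.

ouvozevuzaamozipe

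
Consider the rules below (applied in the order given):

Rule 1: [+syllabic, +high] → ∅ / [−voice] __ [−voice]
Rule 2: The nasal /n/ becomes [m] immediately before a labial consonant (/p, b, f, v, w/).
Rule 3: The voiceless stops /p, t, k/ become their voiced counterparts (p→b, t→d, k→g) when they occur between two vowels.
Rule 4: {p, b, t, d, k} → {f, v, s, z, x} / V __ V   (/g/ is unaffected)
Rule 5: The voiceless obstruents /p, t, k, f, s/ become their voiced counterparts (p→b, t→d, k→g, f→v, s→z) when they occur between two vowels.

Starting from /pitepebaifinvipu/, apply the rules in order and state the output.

ptevevaivimvivu

Rule 1 (high vowel syncope): /i/ is a high vowel flanked by voiceless consonants /p/ and /t/, so it deletes. /pitepebaifinvipu/ → ptepebaifinvipu.
Rule 2 (nasal place assimilation): /n/ precedes the labial consonant /v/, so it assimilates in place to [m]. /ptepebaifinvipu/ → ptepebaifimvipu.
Rule 3 (intervocalic voicing): /p/ is a voiceless stop between vowels /e/ and /e/, so it voices to [b]. /p/ is a voiceless stop between vowels /i/ and /u/, so it voices to [b]. /ptepebaifimvipu/ → ptebebaifimvibu.
Rule 4 (intervocalic spirantization): /b/ is a stop between vowels /e/ and /e/, so it spirantizes to the fricative [v]. /b/ is a stop between vowels /e/ and /a/, so it spirantizes to the fricative [v]. /b/ is a stop between vowels /i/ and /u/, so it spirantizes to the fricative [v]. /ptebebaifimvibu/ → ptevevaifimvivu.
Rule 5 (intervocalic voicing): /f/ is a voiceless obstruent between vowels /i/ and /i/, so it voices to [v]. /ptevevaifimvivu/ → ptevevaivimvivu.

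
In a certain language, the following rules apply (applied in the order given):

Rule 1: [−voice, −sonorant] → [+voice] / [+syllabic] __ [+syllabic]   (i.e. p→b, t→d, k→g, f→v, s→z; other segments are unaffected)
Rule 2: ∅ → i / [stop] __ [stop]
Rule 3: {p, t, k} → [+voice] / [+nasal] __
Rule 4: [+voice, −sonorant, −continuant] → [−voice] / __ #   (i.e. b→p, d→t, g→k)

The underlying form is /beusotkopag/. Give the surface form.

beuzotikobak

Rule 1 (intervocalic voicing): /s/ is a voiceless obstruent between vowels /u/ and /o/, so it voices to [z]. /p/ is a voiceless obstruent between vowels /o/ and /a/, so it voices to [b]. /beusotkopag/ → beuzotkobag.
Rule 2 (stop-cluster i-epenthesis): /t/ and /k/ form a stop–stop cluster, so [i] is inserted between them. /beuzotkobag/ → beuzotikobag.
Rule 3 (post-nasal voicing): no segment meets the environment; /beuzotikobag/ is unchanged.
Rule 4 (final devoicing): /g/ is a voiced stop in word-final position, so it devoices to [k]. /beuzotikobag/ → beuzotikobak.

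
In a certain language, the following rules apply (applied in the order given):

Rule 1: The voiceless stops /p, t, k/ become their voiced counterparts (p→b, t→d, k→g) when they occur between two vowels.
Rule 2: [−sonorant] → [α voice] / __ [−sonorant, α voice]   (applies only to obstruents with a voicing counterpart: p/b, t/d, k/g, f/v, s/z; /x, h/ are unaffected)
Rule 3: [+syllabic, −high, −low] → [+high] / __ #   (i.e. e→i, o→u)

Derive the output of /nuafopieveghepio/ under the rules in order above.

nuafobievekhebiu

Rule 1 (intervocalic voicing): /p/ is a voiceless stop between vowels /o/ and /i/, so it voices to [b]. /p/ is a voiceless stop between vowels /e/ and /i/, so it voices to [b]. /nuafopieveghepio/ → nuafobieveghebio.
Rule 2 (regressive voicing assimilation): /g/ precedes the voiceless obstruent /h/, so it devoices to [k] by assimilation. /nuafobieveghebio/ → nuafobievekhebio.
Rule 3 (final vowel raising): /o/ is a mid vowel in word-final position, so it raises to [u]. /nuafobievekhebio/ → nuafobievekhebiu.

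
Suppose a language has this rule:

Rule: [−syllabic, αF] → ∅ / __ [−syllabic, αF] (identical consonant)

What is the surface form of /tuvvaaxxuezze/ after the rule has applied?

tuvaaxueze

/vv/ is a geminate; the first /v/ deletes.
/xx/ is a geminate; the first /x/ deletes.
/zz/ is a geminate; the first /z/ deletes.
Surface form: [tuvaaxueze].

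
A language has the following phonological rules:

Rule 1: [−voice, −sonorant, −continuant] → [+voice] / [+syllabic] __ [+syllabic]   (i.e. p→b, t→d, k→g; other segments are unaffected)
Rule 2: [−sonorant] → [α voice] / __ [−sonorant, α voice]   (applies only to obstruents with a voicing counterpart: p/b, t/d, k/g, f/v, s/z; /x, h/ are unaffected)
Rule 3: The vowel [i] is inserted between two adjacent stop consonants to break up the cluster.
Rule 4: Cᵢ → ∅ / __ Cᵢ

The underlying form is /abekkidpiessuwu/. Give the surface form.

abekikitipiesuwu

Rule 1 (intervocalic voicing): no segment meets the environment; /abekkidpiessuwu/ is unchanged.
Rule 2 (regressive voicing assimilation): /d/ precedes the voiceless obstruent /p/, so it devoices to [t] by assimilation. /abekkidpiessuwu/ → abekkitpiessuwu.
Rule 3 (stop-cluster i-epenthesis): /k/ and /k/ form a stop–stop cluster, so [i] is inserted between them. /t/ and /p/ form a stop–stop cluster, so [i] is inserted between them. /abekkitpiessuwu/ → abekikitipiessuwu.
Rule 4 (degemination): /ss/ is a geminate; the first /s/ deletes. /abekikitipiessuwu/ → abekikitipiesuwu.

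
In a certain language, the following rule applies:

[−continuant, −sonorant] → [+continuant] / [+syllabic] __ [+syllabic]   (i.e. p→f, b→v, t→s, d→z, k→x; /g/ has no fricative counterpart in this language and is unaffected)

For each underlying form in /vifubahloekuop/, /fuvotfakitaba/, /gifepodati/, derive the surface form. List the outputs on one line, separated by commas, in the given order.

vifuvahloexuop, fuvotfaxisava, gifefozasi

/vifubahloekuop/: /b/ is a stop between vowels /u/ and /a/, so it spirantizes to the fricative [v]. /k/ is a stop between vowels /e/ and /u/, so it spirantizes to the fricative [x]. → [vifuvahloexuop].
/fuvotfakitaba/: /k/ is a stop between vowels /a/ and /i/, so it spirantizes to the fricative [x]. /t/ is a stop between vowels /i/ and /a/, so it spirantizes to the fricative [s]. /b/ is a stop between vowels /a/ and /a/, so it spirantizes to the fricative [v]. → [fuvotfaxisava].
/gifepodati/: /p/ is a stop between vowels /e/ and /o/, so it spirantizes to the fricative [f]. /d/ is a stop between vowels /o/ and /a/, so it spirantizes to the fricative [z]. /t/ is a stop between vowels /a/ and /i/, so it spirantizes to the fricative [s]. → [gifefozasi].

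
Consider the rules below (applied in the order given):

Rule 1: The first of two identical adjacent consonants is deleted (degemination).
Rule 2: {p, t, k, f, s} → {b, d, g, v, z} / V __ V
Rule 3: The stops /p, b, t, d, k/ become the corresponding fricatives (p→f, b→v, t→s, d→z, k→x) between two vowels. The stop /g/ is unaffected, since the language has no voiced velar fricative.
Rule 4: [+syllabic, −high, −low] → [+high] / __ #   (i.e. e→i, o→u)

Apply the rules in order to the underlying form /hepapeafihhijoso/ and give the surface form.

Rule 1 (degemination): /hh/ is a geminate; the first /h/ deletes. /hepapeafihhijoso/ → hepapeafihijoso.
Rule 2 (intervocalic voicing): /p/ is a voiceless obstruent between vowels /e/ and /a/, so it voices to [b]. /p/ is a voiceless obstruent between vowels /a/ and /e/, so it voices to [b]. /f/ is a voiceless obstruent between vowels /a/ and /i/, so it voices to [v]. /s/ is a voiceless obstruent between vowels /o/ and /o/, so it voices to [z]. /hepapeafihijoso/ → hebabeavihijozo.
Rule 3 (intervocalic spirantization): /b/ is a stop between vowels /e/ and /a/, so it spirantizes to the fricative [v]. /b/ is a stop between vowels /a/ and /e/, so it spirantizes to the fricative [v]. /hebabeavihijozo/ → hevaveavihijozo.
Rule 4 (final vowel raising): /o/ is a mid vowel in word-final position, so it raises to [u]. /hevaveavihijozo/ → hevaveavihijozu.

hevaveavihijozu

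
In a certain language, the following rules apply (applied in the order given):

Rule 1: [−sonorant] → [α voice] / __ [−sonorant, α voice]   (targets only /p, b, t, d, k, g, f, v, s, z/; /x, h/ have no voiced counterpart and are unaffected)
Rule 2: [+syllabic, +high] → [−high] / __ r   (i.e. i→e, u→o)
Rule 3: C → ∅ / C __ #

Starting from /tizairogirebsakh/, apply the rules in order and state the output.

tizaerogerepsak

Rule 1 (regressive voicing assimilation): /b/ precedes the voiceless obstruent /s/, so it devoices to [p] by assimilation. /tizairogirebsakh/ → tizairogirepsakh.
Rule 2 (pre-rhotic lowering): /i/ is a high vowel immediately before /r/, so it lowers to [e]. /i/ is a high vowel immediately before /r/, so it lowers to [e]. /tizairogirepsakh/ → tizaerogerepsakh.
Rule 3 (final cluster simplification): /h/ is the second consonant of a word-final cluster /kh/, so it deletes. /tizaerogerepsakh/ → tizaerogerepsak.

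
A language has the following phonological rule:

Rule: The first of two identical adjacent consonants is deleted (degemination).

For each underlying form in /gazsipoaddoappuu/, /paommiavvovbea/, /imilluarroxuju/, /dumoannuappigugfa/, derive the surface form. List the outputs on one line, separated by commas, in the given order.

/gazsipoaddoappuu/: /dd/ is a geminate; the first /d/ deletes. /pp/ is a geminate; the first /p/ deletes. → [gazsipoadoapuu].
/paommiavvovbea/: /mm/ is a geminate; the first /m/ deletes. /vv/ is a geminate; the first /v/ deletes. → [paomiavovbea].
/imilluarroxuju/: /ll/ is a geminate; the first /l/ deletes. /rr/ is a geminate; the first /r/ deletes. → [imiluaroxuju].
/dumoannuappigugfa/: /nn/ is a geminate; the first /n/ deletes. /pp/ is a geminate; the first /p/ deletes. → [dumoanuapigugfa].

gazsipoadoapuu, paomiavovbea, imiluaroxuju, dumoanuapigugfa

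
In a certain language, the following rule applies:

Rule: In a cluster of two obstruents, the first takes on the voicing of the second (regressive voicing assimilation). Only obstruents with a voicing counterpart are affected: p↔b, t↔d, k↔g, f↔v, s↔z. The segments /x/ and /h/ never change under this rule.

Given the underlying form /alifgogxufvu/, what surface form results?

alivgokxuvvu

/f/ precedes the voiced obstruent /g/, so it voices to [v] by assimilation.
/g/ precedes the voiceless obstruent /x/, so it devoices to [k] by assimilation.
/f/ precedes the voiced obstruent /v/, so it voices to [v] by assimilation.
Surface form: [alivgokxuvvu].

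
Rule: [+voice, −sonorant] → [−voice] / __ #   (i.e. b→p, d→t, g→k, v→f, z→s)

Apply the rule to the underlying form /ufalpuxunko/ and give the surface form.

ufalpuxunko

No segment of /ufalpuxunko/ meets the structural description of the rule, so the form surfaces unchanged.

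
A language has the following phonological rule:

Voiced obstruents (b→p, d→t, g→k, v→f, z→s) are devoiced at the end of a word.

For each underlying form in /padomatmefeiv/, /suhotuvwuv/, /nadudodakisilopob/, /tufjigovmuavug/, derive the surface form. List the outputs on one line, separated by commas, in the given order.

/padomatmefeiv/: /v/ is a voiced obstruent in word-final position, so it devoices to [f]. → [padomatmefeif].
/suhotuvwuv/: /v/ is a voiced obstruent in word-final position, so it devoices to [f]. → [suhotuvwuf].
/nadudodakisilopob/: /b/ is a voiced obstruent in word-final position, so it devoices to [p]. → [nadudodakisilopop].
/tufjigovmuavug/: /g/ is a voiced obstruent in word-final position, so it devoices to [k]. → [tufjigovmuavuk].

padomatmefeif, suhotuvwuf, nadudodakisilopop, tufjigovmuavuk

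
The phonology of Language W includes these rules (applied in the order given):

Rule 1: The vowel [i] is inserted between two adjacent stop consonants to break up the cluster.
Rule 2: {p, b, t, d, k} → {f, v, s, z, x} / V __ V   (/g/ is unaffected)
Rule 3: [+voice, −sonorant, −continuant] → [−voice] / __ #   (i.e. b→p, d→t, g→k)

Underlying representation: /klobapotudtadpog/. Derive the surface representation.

klovafosuzisazifok

Rule 1 (stop-cluster i-epenthesis): /d/ and /t/ form a stop–stop cluster, so [i] is inserted between them. /d/ and /p/ form a stop–stop cluster, so [i] is inserted between them. /klobapotudtadpog/ → klobapotuditadipog.
Rule 2 (intervocalic spirantization): /b/ is a stop between vowels /o/ and /a/, so it spirantizes to the fricative [v]. /p/ is a stop between vowels /a/ and /o/, so it spirantizes to the fricative [f]. /t/ is a stop between vowels /o/ and /u/, so it spirantizes to the fricative [s]. /d/ is a stop between vowels /u/ and /i/, so it spirantizes to the fricative [z]. /t/ is a stop between vowels /i/ and /a/, so it spirantizes to the fricative [s]. /d/ is a stop between vowels /a/ and /i/, so it spirantizes to the fricative [z]. /p/ is a stop between vowels /i/ and /o/, so it spirantizes to the fricative [f]. /klobapotuditadipog/ → klovafosuzisazifog.
Rule 3 (final devoicing): /g/ is a voiced stop in word-final position, so it devoices to [k]. /klovafosuzisazifog/ → klovafosuzisazifok.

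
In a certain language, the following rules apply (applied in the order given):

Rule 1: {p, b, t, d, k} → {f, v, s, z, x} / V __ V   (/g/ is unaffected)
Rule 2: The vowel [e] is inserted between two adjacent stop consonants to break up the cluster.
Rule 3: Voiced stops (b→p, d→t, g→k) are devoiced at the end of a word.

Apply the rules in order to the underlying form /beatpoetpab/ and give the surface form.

beatepoetepap

Rule 1 (intervocalic spirantization): no segment meets the environment; /beatpoetpab/ is unchanged.
Rule 2 (stop-cluster e-epenthesis): /t/ and /p/ form a stop–stop cluster, so [e] is inserted between them. /t/ and /p/ form a stop–stop cluster, so [e] is inserted between them. /beatpoetpab/ → beatepoetepab.
Rule 3 (final devoicing): /b/ is a voiced stop in word-final position, so it devoices to [p]. /beatepoetepab/ → beatepoetepap.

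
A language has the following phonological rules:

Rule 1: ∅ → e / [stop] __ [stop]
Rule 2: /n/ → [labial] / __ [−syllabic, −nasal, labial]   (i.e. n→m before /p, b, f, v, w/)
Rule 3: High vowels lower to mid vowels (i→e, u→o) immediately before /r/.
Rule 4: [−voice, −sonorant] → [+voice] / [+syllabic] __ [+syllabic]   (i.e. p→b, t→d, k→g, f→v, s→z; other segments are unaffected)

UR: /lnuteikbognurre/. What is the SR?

lnudeigebognorre

Rule 1 (stop-cluster e-epenthesis): /k/ and /b/ form a stop–stop cluster, so [e] is inserted between them. /lnuteikbognurre/ → lnuteikebognurre.
Rule 2 (nasal place assimilation): no segment meets the environment; /lnuteikebognurre/ is unchanged.
Rule 3 (pre-rhotic lowering): /u/ is a high vowel immediately before /r/, so it lowers to [o]. /lnuteikebognurre/ → lnuteikebognorre.
Rule 4 (intervocalic voicing): /t/ is a voiceless obstruent between vowels /u/ and /e/, so it voices to [d]. /k/ is a voiceless obstruent between vowels /i/ and /e/, so it voices to [g]. /lnuteikebognorre/ → lnudeigebognorre.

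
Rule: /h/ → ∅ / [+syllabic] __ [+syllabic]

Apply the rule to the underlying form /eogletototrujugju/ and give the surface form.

No segment of /eogletototrujugju/ meets the structural description of the rule, so the form surfaces unchanged.

eogletototrujugju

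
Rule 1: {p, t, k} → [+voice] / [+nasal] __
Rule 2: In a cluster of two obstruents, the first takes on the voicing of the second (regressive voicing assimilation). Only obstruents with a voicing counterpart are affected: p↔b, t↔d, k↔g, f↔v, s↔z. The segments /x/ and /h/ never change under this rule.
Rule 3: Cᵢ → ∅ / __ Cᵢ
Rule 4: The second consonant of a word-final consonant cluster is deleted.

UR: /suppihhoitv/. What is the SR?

Rule 1 (post-nasal voicing): no segment meets the environment; /suppihhoitv/ is unchanged.
Rule 2 (regressive voicing assimilation): /t/ precedes the voiced obstruent /v/, so it voices to [d] by assimilation. /suppihhoitv/ → suppihhoidv.
Rule 3 (degemination): /pp/ is a geminate; the first /p/ deletes. /hh/ is a geminate; the first /h/ deletes. /suppihhoidv/ → supihoidv.
Rule 4 (final cluster simplification): /v/ is the second consonant of a word-final cluster /dv/, so it deletes. /supihoidv/ → supihoid.

supihoid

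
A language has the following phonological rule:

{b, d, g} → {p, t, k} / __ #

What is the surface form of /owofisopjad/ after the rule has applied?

/d/ is a voiced stop in word-final position, so it devoices to [t].
Surface form: [owofisopjat].

owofisopjat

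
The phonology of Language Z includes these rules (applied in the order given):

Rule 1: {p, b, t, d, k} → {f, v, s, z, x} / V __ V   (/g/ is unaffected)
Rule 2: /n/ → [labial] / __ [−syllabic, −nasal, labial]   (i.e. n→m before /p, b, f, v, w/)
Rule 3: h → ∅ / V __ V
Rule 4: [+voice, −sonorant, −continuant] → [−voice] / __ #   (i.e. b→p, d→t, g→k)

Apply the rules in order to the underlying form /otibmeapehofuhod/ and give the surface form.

osibmeafeofuot

Rule 1 (intervocalic spirantization): /t/ is a stop between vowels /o/ and /i/, so it spirantizes to the fricative [s]. /p/ is a stop between vowels /a/ and /e/, so it spirantizes to the fricative [f]. /otibmeapehofuhod/ → osibmeafehofuhod.
Rule 2 (nasal place assimilation): no segment meets the environment; /osibmeafehofuhod/ is unchanged.
Rule 3 (intervocalic h-deletion): /h/ occurs between vowels /e/ and /o/, so it deletes. /h/ occurs between vowels /u/ and /o/, so it deletes. /osibmeafehofuhod/ → osibmeafeofuod.
Rule 4 (final devoicing): /d/ is a voiced stop in word-final position, so it devoices to [t]. /osibmeafeofuod/ → osibmeafeofuot.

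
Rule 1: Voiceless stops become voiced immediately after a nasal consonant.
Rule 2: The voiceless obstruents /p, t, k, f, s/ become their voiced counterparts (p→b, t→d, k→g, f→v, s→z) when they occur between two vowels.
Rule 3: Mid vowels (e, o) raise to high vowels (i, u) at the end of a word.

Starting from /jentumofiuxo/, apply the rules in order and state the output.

jendumoviuxu

Rule 1 (post-nasal voicing): /t/ is a voiceless stop immediately after the nasal /n/, so it voices to [d]. /jentumofiuxo/ → jendumofiuxo.
Rule 2 (intervocalic voicing): /f/ is a voiceless obstruent between vowels /o/ and /i/, so it voices to [v]. /jendumofiuxo/ → jendumoviuxo.
Rule 3 (final vowel raising): /o/ is a mid vowel in word-final position, so it raises to [u]. /jendumoviuxo/ → jendumoviuxu.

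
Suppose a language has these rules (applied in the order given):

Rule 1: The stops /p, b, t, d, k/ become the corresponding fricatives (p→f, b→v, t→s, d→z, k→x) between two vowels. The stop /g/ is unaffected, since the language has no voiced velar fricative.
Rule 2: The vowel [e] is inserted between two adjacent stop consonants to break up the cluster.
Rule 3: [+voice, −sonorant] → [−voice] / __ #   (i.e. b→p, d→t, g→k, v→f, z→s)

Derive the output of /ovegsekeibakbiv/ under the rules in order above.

Rule 1 (intervocalic spirantization): /k/ is a stop between vowels /e/ and /e/, so it spirantizes to the fricative [x]. /b/ is a stop between vowels /i/ and /a/, so it spirantizes to the fricative [v]. /ovegsekeibakbiv/ → ovegsexeivakbiv.
Rule 2 (stop-cluster e-epenthesis): /k/ and /b/ form a stop–stop cluster, so [e] is inserted between them. /ovegsexeivakbiv/ → ovegsexeivakebiv.
Rule 3 (final devoicing): /v/ is a voiced obstruent in word-final position, so it devoices to [f]. /ovegsexeivakebiv/ → ovegsexeivakebif.

ovegsexeivakebif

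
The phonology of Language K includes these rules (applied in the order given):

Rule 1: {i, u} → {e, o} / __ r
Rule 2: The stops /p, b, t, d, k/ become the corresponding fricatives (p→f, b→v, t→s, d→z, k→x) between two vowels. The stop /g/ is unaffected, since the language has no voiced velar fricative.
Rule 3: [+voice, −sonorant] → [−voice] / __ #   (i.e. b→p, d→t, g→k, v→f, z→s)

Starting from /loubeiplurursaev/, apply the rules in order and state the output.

Rule 1 (pre-rhotic lowering): /u/ is a high vowel immediately before /r/, so it lowers to [o]. /u/ is a high vowel immediately before /r/, so it lowers to [o]. /loubeiplurursaev/ → loubeiplororsaev.
Rule 2 (intervocalic spirantization): /b/ is a stop between vowels /u/ and /e/, so it spirantizes to the fricative [v]. /loubeiplororsaev/ → louveiplororsaev.
Rule 3 (final devoicing): /v/ is a voiced obstruent in word-final position, so it devoices to [f]. /louveiplororsaev/ → louveiplororsaef.

louveiplororsaef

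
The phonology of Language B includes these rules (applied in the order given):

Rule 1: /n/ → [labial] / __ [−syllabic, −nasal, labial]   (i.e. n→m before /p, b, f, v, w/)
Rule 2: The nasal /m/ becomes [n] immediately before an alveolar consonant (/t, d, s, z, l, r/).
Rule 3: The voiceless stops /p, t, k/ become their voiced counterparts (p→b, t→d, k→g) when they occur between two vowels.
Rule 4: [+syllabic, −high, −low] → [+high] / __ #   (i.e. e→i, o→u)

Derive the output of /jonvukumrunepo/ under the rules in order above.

jomvugunrunebu

Rule 1 (nasal place assimilation): /n/ precedes the labial consonant /v/, so it assimilates in place to [m]. /jonvukumrunepo/ → jomvukumrunepo.
Rule 2 (nasal place assimilation): /m/ precedes the alveolar consonant /r/, so it assimilates in place to [n]. /jomvukumrunepo/ → jomvukunrunepo.
Rule 3 (intervocalic voicing): /k/ is a voiceless stop between vowels /u/ and /u/, so it voices to [g]. /p/ is a voiceless stop between vowels /e/ and /o/, so it voices to [b]. /jomvukunrunepo/ → jomvugunrunebo.
Rule 4 (final vowel raising): /o/ is a mid vowel in word-final position, so it raises to [u]. /jomvugunrunebo/ → jomvugunrunebu.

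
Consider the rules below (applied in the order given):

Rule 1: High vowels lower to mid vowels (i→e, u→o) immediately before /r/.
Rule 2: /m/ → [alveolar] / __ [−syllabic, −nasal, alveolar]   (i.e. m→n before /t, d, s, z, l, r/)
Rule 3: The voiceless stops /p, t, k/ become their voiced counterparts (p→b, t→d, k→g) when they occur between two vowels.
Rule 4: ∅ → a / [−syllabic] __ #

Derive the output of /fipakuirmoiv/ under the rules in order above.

fibaguermoiva

Rule 1 (pre-rhotic lowering): /i/ is a high vowel immediately before /r/, so it lowers to [e]. /fipakuirmoiv/ → fipakuermoiv.
Rule 2 (nasal place assimilation): no segment meets the environment; /fipakuermoiv/ is unchanged.
Rule 3 (intervocalic voicing): /p/ is a voiceless stop between vowels /i/ and /a/, so it voices to [b]. /k/ is a voiceless stop between vowels /a/ and /u/, so it voices to [g]. /fipakuermoiv/ → fibaguermoiv.
Rule 4 (final a-epenthesis): the form ends in the consonant /v/, so [a] is inserted word-finally. /fibaguermoiv/ → fibaguermoiva.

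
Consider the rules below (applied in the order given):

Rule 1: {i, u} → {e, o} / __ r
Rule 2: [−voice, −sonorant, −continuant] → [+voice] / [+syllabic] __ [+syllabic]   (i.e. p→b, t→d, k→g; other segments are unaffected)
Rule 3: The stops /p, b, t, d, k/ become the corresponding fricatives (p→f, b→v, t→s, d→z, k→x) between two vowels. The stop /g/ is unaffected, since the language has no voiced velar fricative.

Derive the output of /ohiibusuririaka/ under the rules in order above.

Rule 1 (pre-rhotic lowering): /u/ is a high vowel immediately before /r/, so it lowers to [o]. /i/ is a high vowel immediately before /r/, so it lowers to [e]. /ohiibusuririaka/ → ohiibusoreriaka.
Rule 2 (intervocalic voicing): /k/ is a voiceless stop between vowels /a/ and /a/, so it voices to [g]. /ohiibusoreriaka/ → ohiibusoreriaga.
Rule 3 (intervocalic spirantization): /b/ is a stop between vowels /i/ and /u/, so it spirantizes to the fricative [v]. /ohiibusoreriaga/ → ohiivusoreriaga.

ohiivusoreriaga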